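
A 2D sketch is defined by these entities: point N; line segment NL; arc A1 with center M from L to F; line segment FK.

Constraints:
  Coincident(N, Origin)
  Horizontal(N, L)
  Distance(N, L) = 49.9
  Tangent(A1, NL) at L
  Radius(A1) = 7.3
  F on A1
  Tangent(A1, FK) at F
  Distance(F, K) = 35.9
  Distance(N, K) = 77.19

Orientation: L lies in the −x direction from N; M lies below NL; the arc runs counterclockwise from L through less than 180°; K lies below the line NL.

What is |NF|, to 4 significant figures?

57.24

N is at the origin; NL is horizontal with |NL| = 49.9 and L on the −x side, so L = (-49.90, 0.000). Since A1 is tangent to NL there, ML ⟂ NL, so M = L + (0, -7.3) = (-49.90, -7.300). Since MF ⟂ FK (tangency), |MK| = √(7.3² + 35.9²) = 36.63 regardless of where F sits on A1. So K lies on both circle(N, 77.19) and circle(M, 36.63); the below-NL intersection is K = (-65.85, -40.28). F is the foot of the tangent from K: F = (-56.97, -5.496).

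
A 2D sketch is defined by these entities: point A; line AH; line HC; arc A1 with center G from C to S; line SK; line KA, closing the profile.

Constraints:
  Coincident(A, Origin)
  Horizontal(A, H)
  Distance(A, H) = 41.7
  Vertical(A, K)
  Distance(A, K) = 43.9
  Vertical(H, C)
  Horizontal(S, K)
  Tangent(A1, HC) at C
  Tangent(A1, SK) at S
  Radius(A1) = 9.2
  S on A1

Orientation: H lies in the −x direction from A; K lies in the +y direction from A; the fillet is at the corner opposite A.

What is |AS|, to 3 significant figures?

54.6

A is at the origin; AH is horizontal with |AH| = 41.7 and H on the −x side, so H = (-41.7, 0.00). AK is vertical with |AK| = 43.9 and K on the +y side, so K = (0.00, 43.9). The virtual corner opposite A is at (-41.7, 43.9). Tangency of A1 to HC means the radius GC is perpendicular to HC and A1 meets SK tangentially, so GS is at right angles to SK, with radius 9.2, so the center G sits 9.2 in from both sides at G = (-32.5, 34.7). That places the tangent points at C = (-41.7, 34.7) on HC and S = (-32.5, 43.9) on SK. Then |AS| = |S − A| = 54.6.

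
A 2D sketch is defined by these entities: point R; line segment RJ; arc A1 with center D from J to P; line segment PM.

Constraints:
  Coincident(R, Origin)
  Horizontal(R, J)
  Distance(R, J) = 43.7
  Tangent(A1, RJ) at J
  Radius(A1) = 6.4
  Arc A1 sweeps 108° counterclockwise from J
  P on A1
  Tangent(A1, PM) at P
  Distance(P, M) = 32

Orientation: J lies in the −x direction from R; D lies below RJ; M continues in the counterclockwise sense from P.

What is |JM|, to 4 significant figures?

39.00

R is at the origin; R and J share the same y with |RJ| = 43.7 and J on the −x side, so J = (-43.70, 0.000). Tangency of A1 to RJ means the radius DJ is perpendicular to RJ, so D = J + (0, -6.4) = (-43.70, -6.400). On A1, J sits at bearing 90° from D; a 108° counterclockwise sweep puts P at bearing 198°, so P = D + 6.4·(cos 198°, sin 198°) = (-49.79, -8.378). A1 meets PM tangentially, so DP is at right angles to PM, so PM runs along (−sin 198°, cos 198°); with |PM| = 32.0, M = (-39.90, -38.81). Then |JM| = |M − J| = 39.00.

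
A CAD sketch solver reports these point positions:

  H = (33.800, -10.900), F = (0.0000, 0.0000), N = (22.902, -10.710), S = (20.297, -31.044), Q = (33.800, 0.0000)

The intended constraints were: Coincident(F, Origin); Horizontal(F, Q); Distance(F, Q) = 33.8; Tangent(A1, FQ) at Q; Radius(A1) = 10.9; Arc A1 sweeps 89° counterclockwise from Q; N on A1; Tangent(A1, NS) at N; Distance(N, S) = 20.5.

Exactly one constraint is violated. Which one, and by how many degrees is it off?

Tangent(A1, NS) at N — off by 6.30°.

F = (0.00, 0.00) ✓; F.y = 0.00, Q.y = 0.00 ✓; |FQ| = 33.80 ✓; ∠(HQ, QF) = 90.00° ✓; |HQ| = 10.90 ✓; bearing(H→N) − bearing(H→Q) = 89.00° ✓; |HN| = 10.90 ✓; ∠(HN, NS) = 96.30° ✗; |NS| = 20.50 ✓.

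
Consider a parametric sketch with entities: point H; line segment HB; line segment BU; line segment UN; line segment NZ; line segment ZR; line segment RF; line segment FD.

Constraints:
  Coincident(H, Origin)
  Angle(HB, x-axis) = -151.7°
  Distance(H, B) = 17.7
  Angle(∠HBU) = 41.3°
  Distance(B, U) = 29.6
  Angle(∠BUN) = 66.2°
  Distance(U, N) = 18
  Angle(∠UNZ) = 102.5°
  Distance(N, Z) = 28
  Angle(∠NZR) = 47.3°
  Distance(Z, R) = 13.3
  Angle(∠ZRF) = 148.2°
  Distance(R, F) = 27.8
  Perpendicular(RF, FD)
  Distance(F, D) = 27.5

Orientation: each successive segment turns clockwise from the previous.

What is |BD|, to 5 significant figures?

45.465

H is at the origin; HB runs at -151.7° with length 17.7, so B = (-15.584, -8.3914). ∠HBU = 41.3° gives BU at 69.600° from the x-axis; with |BU| = 29.6, U = (-5.2667, 19.352). ∠BUN = 66.2° gives UN at -44.200° from the x-axis; with |UN| = 18.0, N = (7.6377, 6.8032). ∠UNZ = 102.5° gives NZ at -121.70° from the x-axis; with |NZ| = 28.0, Z = (-7.0755, -17.019). ∠NZR = 47.3° gives ZR at 105.60° from the x-axis; with |ZR| = 13.3, R = (-10.652, -4.2094). ∠ZRF = 148.2° gives RF at 73.800° from the x-axis; with |RF| = 27.8, F = (-2.8962, 22.487). RF ⟂ FD, so FD runs at -16.200°; with |FD| = 27.5, D = (23.512, 14.814). Then |BD| = |D − B| = 45.465.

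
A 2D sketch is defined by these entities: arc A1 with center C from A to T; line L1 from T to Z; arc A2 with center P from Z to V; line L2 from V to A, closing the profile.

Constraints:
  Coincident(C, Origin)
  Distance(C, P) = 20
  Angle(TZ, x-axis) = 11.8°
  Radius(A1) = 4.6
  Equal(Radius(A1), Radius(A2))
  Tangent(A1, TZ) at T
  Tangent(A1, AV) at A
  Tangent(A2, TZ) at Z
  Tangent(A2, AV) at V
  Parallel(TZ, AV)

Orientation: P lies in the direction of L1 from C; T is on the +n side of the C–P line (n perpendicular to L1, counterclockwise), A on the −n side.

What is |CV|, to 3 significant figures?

20.5

The slot axis is L1's direction at 11.8°, so u = (cos 11.8°, sin 11.8°) = (0.979, 0.204) and n = (−sin 11.8°, cos 11.8°) = (-0.204, 0.979). C is at the origin and P lies 20.0 along u from C, so P = 20.0·u = (19.6, 4.09). Tangency of A1 to both parallel lines with radius 4.6 puts T and A at C ± 4.6·n: T = (-0.941, 4.50), A = (0.941, -4.50). Equal radii place Z and V the same way about P: Z = P + 4.6·n = (18.6, 8.59), V = P − 4.6·n = (20.5, -0.413). Then |CV| = |V − C| = 20.5.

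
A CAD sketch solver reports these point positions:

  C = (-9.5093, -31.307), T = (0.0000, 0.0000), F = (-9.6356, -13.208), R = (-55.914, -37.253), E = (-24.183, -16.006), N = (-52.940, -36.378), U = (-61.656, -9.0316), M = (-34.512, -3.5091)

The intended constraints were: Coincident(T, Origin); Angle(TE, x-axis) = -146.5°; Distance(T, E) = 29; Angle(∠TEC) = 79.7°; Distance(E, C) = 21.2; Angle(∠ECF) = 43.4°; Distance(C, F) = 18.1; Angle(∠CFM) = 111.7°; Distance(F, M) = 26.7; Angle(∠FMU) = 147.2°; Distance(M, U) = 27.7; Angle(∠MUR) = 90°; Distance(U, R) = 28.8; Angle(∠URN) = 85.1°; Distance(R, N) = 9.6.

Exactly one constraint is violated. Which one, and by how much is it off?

Distance(R, N) = 9.6 — off by 6.50.

T = (0.00, 0.00) ✓; TE at -146.5° ✓; |TE| = 29.00 ✓; ∠TEC = 79.70° ✓; |EC| = 21.20 ✓; ∠ECF = 43.40° ✓; |CF| = 18.10 ✓; ∠CFM = 111.7° ✓; |FM| = 26.70 ✓; ∠FMU = 147.2° ✓; |MU| = 27.70 ✓; ∠MUR = 90.00° ✓; |UR| = 28.80 ✓; ∠URN = 85.11° ✓; |RN| = 3.100 ✗.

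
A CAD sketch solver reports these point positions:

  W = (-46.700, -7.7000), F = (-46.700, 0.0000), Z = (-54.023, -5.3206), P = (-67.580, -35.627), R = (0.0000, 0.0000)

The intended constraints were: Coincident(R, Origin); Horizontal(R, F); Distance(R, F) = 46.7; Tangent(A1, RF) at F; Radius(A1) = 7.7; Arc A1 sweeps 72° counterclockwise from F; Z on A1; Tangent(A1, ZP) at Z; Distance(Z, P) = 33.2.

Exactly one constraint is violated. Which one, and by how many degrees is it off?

Tangent(A1, ZP) at Z — off by 6.10°.

R = (0.00, 0.00) ✓; R.y = 0.00, F.y = 0.00 ✓; |RF| = 46.70 ✓; ∠(WF, FR) = 90.00° ✓; |WF| = 7.700 ✓; bearing(W→Z) − bearing(W→F) = 72.00° ✓; |WZ| = 7.700 ✓; ∠(WZ, ZP) = 96.10° ✗; |ZP| = 33.20 ✓.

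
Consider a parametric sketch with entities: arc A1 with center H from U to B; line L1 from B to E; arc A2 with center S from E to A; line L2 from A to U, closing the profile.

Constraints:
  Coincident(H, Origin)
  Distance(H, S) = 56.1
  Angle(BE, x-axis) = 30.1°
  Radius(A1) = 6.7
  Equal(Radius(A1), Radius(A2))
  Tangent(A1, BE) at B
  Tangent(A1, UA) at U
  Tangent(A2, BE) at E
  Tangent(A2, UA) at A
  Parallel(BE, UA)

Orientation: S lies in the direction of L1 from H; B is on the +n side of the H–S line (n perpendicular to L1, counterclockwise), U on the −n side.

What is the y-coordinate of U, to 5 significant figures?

-5.7965

H is at the origin and S lies 56.1 along u from H, so S = 56.1·u = (48.535, 28.135). Tangency of A1 to both parallel lines with radius 6.7 puts B and U at H ± 6.7·n: B = (-3.3601, 5.7965), U = (3.3601, -5.7965). So U.y = -5.7965.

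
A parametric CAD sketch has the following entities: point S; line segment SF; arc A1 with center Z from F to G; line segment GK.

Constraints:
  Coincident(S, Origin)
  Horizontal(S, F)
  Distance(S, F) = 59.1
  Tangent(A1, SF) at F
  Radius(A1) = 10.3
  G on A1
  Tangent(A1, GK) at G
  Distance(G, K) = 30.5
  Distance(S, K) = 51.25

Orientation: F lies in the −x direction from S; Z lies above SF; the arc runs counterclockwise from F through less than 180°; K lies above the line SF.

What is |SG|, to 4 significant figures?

49.99

S is at the origin; SF is horizontal with |SF| = 59.1 and F on the −x side, so F = (-59.10, 0.000). Since A1 is tangent to SF there, ZF ⟂ SF, so Z = F + (0, 10.3) = (-59.10, 10.30). Since ZG ⟂ GK (tangency), |ZK| = √(10.3² + 30.5²) = 32.19 regardless of where G sits on A1. So K lies on both circle(S, 51.25) and circle(Z, 32.19); the above-SF intersection is K = (-37.89, 34.51). G is the foot of the tangent from K: G = (-49.59, 6.348).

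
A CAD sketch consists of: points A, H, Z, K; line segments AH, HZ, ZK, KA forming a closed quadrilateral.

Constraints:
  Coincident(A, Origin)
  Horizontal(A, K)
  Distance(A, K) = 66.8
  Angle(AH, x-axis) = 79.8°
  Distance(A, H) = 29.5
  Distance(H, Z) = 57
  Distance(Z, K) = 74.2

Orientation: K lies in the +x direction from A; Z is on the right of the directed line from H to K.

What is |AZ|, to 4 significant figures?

27.57

A is at the origin; AK is horizontal with |AK| = 66.8 and K in +x, so K = (66.8, 0). AH runs at 79.8° with |AH| = 29.5, so H = (5.224, 29.03). Z is determined by |HZ| = 57.0 and |ZK| = 74.2 together: it lies at the intersection of circle(H, 57.0) and circle(K, 74.2). With |HK| = 68.08, the foot of the radical line on HK is 17.46 from H and the perpendicular offset is √(57.0² − 17.46²) = 54.26. Taking the right-of-HK solution: Z = (-2.119, -27.49).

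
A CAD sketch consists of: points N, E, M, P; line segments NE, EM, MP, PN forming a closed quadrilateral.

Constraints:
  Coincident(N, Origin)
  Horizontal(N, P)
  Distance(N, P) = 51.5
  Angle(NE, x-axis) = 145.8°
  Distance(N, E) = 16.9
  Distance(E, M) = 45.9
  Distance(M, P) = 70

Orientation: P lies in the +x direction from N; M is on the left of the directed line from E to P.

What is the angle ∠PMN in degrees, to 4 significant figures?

47.16°

Checks: |EM| = 45.90 ✓; |MP| = 70.00 ✓.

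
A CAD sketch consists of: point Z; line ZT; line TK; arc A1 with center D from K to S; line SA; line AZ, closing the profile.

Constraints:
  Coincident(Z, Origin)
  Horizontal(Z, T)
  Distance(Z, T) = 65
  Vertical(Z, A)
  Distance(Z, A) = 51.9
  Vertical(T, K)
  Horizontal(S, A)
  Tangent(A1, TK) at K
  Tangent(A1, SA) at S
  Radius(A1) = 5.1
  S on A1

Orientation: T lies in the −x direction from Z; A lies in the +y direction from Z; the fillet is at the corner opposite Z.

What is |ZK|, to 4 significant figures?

80.10

The virtual corner opposite Z is at (-65.00, 51.90). A1 meets TK tangentially, so DK is at right angles to TK and A1 meets SA tangentially, so DS is at right angles to SA, with radius 5.1, so the center D sits 5.1 in from both sides at D = (-59.90, 46.80). That places the tangent points at K = (-65.00, 46.80) on TK and S = (-59.90, 51.90) on SA. Then |ZK| = |K − Z| = 80.10.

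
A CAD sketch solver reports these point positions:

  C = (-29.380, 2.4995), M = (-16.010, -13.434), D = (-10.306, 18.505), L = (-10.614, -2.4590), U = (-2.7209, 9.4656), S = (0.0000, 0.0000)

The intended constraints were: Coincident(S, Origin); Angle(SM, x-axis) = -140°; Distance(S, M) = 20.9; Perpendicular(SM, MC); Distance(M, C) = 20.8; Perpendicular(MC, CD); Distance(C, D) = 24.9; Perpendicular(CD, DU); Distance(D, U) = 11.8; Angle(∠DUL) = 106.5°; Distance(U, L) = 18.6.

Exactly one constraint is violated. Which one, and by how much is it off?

Distance(U, L) = 18.6 — off by 4.30.

S = (0.00, 0.00) ✓; SM at -140.0° ✓; |SM| = 20.90 ✓; ∠(SM, MC) = 90.00° ✓; |MC| = 20.80 ✓; ∠(MC, CD) = 90.00° ✓; |CD| = 24.90 ✓; ∠(CD, DU) = 90.00° ✓; |DU| = 11.80 ✓; ∠DUL = 106.5° ✓; |UL| = 14.30 ✗.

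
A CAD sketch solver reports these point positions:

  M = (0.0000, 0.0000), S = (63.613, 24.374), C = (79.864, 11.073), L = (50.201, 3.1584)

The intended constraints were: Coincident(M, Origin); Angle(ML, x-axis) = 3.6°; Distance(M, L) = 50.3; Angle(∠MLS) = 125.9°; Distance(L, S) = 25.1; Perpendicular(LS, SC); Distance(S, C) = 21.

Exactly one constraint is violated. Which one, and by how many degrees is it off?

Perpendicular(LS, SC) — off by 7.00°.

M = (0.00, 0.00) ✓; ML at 3.600° ✓; |ML| = 50.30 ✓; ∠MLS = 125.9° ✓; |LS| = 25.10 ✓; ∠(LS, SC) = 97.00° ✗; |SC| = 21.00 ✓.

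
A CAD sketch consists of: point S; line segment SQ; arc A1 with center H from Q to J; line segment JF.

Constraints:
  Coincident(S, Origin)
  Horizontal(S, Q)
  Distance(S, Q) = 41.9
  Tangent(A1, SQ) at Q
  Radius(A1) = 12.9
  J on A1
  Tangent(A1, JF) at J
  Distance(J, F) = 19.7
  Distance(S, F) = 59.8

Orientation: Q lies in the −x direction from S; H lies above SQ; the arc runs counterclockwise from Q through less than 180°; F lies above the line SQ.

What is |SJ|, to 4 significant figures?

40.22

S is at the origin; SQ is horizontal with |SQ| = 41.9 and Q on the −x side, so Q = (-41.90, 0.000). A1 meets SQ tangentially, so HQ is at right angles to SQ, so H = Q + (0, 12.9) = (-41.90, 12.90). Since HJ ⟂ JF (tangency), |HF| = √(12.9² + 19.7²) = 23.55 regardless of where J sits on A1. So F lies on both circle(S, 59.8) and circle(H, 23.55); the above-SQ intersection is F = (-48.02, 35.64). J is the foot of the tangent from F: J = (-33.32, 22.53).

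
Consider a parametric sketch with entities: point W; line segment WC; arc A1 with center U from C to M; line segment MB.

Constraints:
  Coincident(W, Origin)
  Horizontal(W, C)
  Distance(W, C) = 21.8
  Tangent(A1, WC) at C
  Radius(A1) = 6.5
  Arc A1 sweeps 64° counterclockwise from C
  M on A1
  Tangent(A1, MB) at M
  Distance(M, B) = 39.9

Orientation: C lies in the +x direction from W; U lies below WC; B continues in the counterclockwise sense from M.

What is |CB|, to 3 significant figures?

45.9

W is at the origin; W and C share the same y with |WC| = 21.8 and C on the +x side, so C = (21.8, 0.00). The tangent condition forces UC to be normal to WC, so U = C + (0, -6.5) = (21.8, -6.50). On A1, C sits at bearing 90° from U; a 64° counterclockwise sweep puts M at bearing 154°, so M = U + 6.5·(cos 154°, sin 154°) = (16.0, -3.65). Tangency of A1 to MB means the radius UM is perpendicular to MB, so MB runs along (−sin 154°, cos 154°); with |MB| = 39.9, B = (-1.53, -39.5). Then |CB| = |B − C| = 45.9.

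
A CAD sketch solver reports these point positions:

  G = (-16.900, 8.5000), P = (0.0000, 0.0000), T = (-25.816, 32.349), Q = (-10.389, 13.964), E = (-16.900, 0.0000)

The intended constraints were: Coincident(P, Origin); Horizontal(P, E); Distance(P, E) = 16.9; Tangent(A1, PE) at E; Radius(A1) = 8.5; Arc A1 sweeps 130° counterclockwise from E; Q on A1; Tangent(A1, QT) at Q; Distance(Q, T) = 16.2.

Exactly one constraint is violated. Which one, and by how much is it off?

Distance(Q, T) = 16.2 — off by 7.80.

P = (0.00, 0.00) ✓; P.y = 0.00, E.y = 0.00 ✓; |PE| = 16.90 ✓; ∠(GE, EP) = 90.00° ✓; |GE| = 8.500 ✓; bearing(G→Q) − bearing(G→E) = 130.0° ✓; |GQ| = 8.500 ✓; ∠(GQ, QT) = 90.00° ✓; |QT| = 24.00 ✗.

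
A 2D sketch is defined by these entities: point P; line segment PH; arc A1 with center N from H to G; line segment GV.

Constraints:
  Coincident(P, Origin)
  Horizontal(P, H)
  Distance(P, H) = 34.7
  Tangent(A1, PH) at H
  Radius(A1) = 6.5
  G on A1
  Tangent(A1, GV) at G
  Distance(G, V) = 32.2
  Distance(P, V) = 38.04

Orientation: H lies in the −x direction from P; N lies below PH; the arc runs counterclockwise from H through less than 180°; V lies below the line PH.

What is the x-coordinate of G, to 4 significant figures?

-39.35

P is at the origin; P and H share the same y with |PH| = 34.7 and H on the −x side, so H = (-34.70, 0.000). Tangency of A1 to PH means the radius NH is perpendicular to PH, so N = H + (0, -6.5) = (-34.70, -6.500). Since NG ⟂ GV (tangency), |NV| = √(6.5² + 32.2²) = 32.85 regardless of where G sits on A1. So V lies on both circle(P, 38.04) and circle(N, 32.85); the below-PH intersection is V = (-16.87, -34.09). G is the foot of the tangent from V: G = (-39.35, -11.04).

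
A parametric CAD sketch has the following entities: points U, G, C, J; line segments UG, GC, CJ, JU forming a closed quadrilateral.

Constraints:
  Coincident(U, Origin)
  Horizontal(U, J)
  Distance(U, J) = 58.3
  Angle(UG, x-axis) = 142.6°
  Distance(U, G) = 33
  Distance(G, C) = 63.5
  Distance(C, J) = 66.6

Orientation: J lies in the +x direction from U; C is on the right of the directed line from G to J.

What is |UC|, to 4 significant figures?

36.63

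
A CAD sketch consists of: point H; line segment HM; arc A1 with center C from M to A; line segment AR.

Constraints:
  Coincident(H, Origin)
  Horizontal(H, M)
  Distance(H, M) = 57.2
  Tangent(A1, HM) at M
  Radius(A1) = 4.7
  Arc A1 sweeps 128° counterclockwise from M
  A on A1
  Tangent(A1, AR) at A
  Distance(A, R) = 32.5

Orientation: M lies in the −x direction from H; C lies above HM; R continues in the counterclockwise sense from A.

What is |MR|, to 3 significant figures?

37.0

On A1, M sits at bearing -90° from C; a 128° counterclockwise sweep puts A at bearing 38°, so A = C + 4.7·(cos 38°, sin 38°) = (-53.5, 7.59). A1 meets AR tangentially, so CA is at right angles to AR, so AR runs along (−sin 38°, cos 38°); with |AR| = 32.5, R = (-73.5, 33.2). Then |MR| = |R − M| = 37.0.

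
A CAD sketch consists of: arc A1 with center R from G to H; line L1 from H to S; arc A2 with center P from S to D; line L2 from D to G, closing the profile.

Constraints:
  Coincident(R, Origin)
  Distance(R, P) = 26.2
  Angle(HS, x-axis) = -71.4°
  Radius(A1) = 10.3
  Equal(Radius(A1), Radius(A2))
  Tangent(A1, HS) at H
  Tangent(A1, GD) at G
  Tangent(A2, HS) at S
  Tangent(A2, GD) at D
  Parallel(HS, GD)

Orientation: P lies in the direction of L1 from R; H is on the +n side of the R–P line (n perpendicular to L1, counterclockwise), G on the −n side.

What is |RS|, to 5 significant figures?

28.152

Tangency of A1 to both parallel lines with radius 10.3 puts H and G at R ± 10.3·n: H = (9.7620, 3.2853), G = (-9.7620, -3.2853). Equal radii place S and D the same way about P: S = P + 10.3·n = (18.119, -21.546), D = P − 10.3·n = (-1.4053, -28.117). Then |RS| = |S − R| = 28.152.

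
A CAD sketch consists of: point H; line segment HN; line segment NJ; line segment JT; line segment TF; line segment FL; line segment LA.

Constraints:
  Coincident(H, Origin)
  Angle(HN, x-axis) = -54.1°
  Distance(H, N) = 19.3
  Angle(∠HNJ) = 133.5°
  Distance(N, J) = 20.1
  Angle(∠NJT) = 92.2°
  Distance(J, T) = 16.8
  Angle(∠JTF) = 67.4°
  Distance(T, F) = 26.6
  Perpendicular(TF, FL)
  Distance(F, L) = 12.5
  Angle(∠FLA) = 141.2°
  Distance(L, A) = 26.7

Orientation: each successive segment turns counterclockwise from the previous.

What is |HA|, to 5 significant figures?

48.374

TF is perpendicular to FL, so FL runs at -77.200°; with |FL| = 12.5, L = (10.930, -19.820). ∠FLA = 141.2° gives LA at -38.400° from the x-axis; with |LA| = 26.7, A = (31.855, -36.405). Then |HA| = |A − H| = 48.374.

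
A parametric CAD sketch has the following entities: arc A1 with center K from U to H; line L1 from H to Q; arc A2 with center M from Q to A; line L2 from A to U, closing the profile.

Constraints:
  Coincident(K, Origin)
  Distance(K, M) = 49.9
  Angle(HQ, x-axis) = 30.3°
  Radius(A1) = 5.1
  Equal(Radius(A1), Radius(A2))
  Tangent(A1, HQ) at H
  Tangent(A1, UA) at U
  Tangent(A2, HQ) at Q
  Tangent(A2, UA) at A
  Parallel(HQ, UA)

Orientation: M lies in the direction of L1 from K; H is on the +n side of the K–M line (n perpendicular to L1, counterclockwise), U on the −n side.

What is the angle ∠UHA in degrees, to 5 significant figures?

78.447°

The slot axis is L1's direction at 30.3°, so u = (cos 30.3°, sin 30.3°) = (0.86340, 0.50453) and n = (−sin 30.3°, cos 30.3°) = (-0.50453, 0.86340). K is at the origin and M lies 49.9 along u from K, so M = 49.9·u = (43.083, 25.176). Tangency of A1 to both parallel lines with radius 5.1 puts H and U at K ± 5.1·n: H = (-2.5731, 4.4033), U = (2.5731, -4.4033). Equal radii place Q and A the same way about M: Q = M + 5.1·n = (40.510, 29.579), A = M − 5.1·n = (45.657, 20.773). Then cos ∠UHA = HU·HA / (|HU||HA|), giving 78.447°.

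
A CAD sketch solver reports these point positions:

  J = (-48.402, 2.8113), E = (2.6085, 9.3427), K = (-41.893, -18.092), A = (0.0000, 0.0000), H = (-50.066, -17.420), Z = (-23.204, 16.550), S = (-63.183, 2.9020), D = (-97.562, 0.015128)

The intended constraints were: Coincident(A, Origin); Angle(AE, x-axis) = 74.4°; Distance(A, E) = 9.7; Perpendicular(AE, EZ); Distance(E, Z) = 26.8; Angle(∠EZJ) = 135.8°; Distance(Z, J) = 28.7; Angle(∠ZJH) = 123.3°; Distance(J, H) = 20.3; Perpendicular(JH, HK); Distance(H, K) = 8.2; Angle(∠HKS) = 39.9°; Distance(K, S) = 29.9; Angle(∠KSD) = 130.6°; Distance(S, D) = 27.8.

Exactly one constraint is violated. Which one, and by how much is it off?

Distance(S, D) = 27.8 — off by 6.70.

A = (0.00, 0.00) ✓; AE at 74.40° ✓; |AE| = 9.700 ✓; ∠(AE, EZ) = 90.00° ✓; |EZ| = 26.80 ✓; ∠EZJ = 135.8° ✓; |ZJ| = 28.70 ✓; ∠ZJH = 123.3° ✓; |JH| = 20.30 ✓; ∠(JH, HK) = 90.00° ✓; |HK| = 8.201 ✓; ∠HKS = 39.90° ✓; |KS| = 29.90 ✓; ∠KSD = 130.6° ✓; |SD| = 34.50 ✗.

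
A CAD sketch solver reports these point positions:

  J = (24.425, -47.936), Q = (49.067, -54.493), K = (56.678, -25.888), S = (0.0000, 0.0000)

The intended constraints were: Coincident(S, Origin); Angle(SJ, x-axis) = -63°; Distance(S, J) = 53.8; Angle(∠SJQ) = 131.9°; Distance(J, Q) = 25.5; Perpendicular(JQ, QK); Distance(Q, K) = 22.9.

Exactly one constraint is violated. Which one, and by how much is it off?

Distance(Q, K) = 22.9 — off by 6.70.

S = (0.00, 0.00) ✓; SJ at -63.00° ✓; |SJ| = 53.80 ✓; ∠SJQ = 131.9° ✓; |JQ| = 25.50 ✓; ∠(JQ, QK) = 90.00° ✓; |QK| = 29.60 ✗.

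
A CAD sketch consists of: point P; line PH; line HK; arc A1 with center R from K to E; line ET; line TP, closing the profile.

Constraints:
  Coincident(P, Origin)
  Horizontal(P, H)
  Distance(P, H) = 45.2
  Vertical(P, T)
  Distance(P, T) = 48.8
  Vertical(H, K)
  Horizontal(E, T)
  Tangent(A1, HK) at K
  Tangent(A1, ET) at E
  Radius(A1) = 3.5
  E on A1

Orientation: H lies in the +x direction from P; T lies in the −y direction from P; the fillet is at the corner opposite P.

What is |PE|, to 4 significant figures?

64.19

P is at the origin; P and H share the same y with |PH| = 45.2 and H on the +x side, so H = (45.20, 0.000). P and T share the same x with |PT| = 48.8 and T on the −y side, so T = (0.000, -48.80). The virtual corner opposite P is at (45.20, -48.80). The tangent condition forces RK to be normal to HK and the tangent condition forces RE to be normal to ET, with radius 3.5, so the center R sits 3.5 in from both sides at R = (41.70, -45.30). That places the tangent points at K = (45.20, -45.30) on HK and E = (41.70, -48.80) on ET. Then |PE| = |E − P| = 64.19.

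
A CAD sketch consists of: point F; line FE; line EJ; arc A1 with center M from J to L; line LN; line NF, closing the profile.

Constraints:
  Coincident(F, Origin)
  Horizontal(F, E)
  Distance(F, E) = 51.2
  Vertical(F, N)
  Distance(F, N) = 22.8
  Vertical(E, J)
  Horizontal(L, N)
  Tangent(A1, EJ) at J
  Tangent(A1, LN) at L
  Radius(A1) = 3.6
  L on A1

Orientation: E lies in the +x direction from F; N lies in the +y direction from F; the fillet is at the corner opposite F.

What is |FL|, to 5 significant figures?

52.779

The virtual corner opposite F is at (51.200, 22.800). Tangency of A1 to EJ means the radius MJ is perpendicular to EJ and tangency of A1 to LN means the radius ML is perpendicular to LN, with radius 3.6, so the center M sits 3.6 in from both sides at M = (47.600, 19.200). That places the tangent points at J = (51.200, 19.200) on EJ and L = (47.600, 22.800) on LN. Then |FL| = |L − F| = 52.779.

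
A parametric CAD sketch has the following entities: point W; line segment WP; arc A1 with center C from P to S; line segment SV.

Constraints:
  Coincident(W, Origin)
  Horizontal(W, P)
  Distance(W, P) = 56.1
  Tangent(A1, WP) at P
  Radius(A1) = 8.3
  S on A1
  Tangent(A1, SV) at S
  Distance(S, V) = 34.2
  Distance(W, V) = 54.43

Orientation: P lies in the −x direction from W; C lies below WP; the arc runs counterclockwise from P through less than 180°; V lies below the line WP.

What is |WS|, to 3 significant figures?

63.6

Checks: |CS| = 8.300 ✓; ∠(CS, SV) = 90.00° ✓; |SV| = 34.20 ✓; |WV| = 54.43 ✓.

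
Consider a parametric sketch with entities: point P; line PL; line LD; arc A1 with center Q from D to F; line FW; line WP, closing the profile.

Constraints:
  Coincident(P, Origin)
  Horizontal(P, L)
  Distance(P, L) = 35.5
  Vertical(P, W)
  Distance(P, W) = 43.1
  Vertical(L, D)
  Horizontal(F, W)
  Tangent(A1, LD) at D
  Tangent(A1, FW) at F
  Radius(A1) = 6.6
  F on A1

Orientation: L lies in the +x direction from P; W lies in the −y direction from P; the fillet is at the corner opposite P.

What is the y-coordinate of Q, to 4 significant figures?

-36.50

P is at the origin; PL is horizontal with |PL| = 35.5 and L on the +x side, so L = (35.50, 0.000). PW is vertical with |PW| = 43.1 and W on the −y side, so W = (0.000, -43.10). The virtual corner opposite P is at (35.50, -43.10). Tangency of A1 to LD means the radius QD is perpendicular to LD and A1 meets FW tangentially, so QF is at right angles to FW, with radius 6.6, so the center Q sits 6.6 in from both sides at Q = (28.90, -36.50). So Q.y = -36.50.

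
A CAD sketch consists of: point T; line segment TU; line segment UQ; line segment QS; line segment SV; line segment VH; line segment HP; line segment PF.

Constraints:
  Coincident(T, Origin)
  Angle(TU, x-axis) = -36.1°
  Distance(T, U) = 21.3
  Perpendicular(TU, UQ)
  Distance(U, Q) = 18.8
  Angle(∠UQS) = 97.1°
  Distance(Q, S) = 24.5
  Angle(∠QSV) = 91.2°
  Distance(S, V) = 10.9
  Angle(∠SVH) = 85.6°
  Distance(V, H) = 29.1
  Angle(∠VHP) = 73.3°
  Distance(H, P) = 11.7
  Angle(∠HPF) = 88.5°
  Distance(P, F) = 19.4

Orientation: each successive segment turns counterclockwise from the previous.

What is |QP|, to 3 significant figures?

1.76

T is at the origin; TU runs at -36.1° with length 21.3, so U = (17.2, -12.5). TU is perpendicular to UQ, so UQ runs at 53.9°; with |UQ| = 18.8, Q = (28.3, 2.64). ∠UQS = 97.1° gives QS at 137° from the x-axis; with |QS| = 24.5, S = (10.4, 19.4). ∠QSV = 91.2° gives SV at -134° from the x-axis; with |SV| = 10.9, V = (2.80, 11.6). ∠SVH = 85.6° gives VH at -40.0° from the x-axis; with |VH| = 29.1, H = (25.1, -7.08). ∠VHP = 73.3° gives HP at 66.7° from the x-axis; with |HP| = 11.7, P = (29.7, 3.66). Then |QP| = |P − Q| = 1.76.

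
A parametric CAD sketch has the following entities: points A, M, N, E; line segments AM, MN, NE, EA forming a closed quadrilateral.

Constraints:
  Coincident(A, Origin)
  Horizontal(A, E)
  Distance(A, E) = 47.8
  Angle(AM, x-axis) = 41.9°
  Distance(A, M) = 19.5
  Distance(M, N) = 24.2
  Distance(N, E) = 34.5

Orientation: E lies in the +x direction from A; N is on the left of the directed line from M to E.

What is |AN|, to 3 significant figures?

43.7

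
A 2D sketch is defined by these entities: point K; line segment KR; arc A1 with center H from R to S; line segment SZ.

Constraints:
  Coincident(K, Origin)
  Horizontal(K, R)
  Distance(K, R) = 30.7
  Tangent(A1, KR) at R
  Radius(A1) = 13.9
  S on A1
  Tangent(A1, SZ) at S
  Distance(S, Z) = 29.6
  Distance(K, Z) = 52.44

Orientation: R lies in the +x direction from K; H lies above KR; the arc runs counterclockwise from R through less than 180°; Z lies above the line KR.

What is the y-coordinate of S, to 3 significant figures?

21.9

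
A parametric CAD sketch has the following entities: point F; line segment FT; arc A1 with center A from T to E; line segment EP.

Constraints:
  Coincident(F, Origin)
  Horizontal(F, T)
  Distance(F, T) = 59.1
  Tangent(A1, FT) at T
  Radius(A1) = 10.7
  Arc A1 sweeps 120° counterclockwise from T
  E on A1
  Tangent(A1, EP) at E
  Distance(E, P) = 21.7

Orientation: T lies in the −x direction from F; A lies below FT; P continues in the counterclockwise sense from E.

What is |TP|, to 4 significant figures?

34.88

F is at the origin; F and T share the same y with |FT| = 59.1 and T on the −x side, so T = (-59.10, 0.000). A1 meets FT tangentially, so AT is at right angles to FT, so A = T + (0, -10.7) = (-59.10, -10.70). On A1, T sits at bearing 90° from A; a 120° counterclockwise sweep puts E at bearing 210°, so E = A + 10.7·(cos 210°, sin 210°) = (-68.37, -16.05). A1 meets EP tangentially, so AE is at right angles to EP, so EP runs along (−sin 210°, cos 210°); with |EP| = 21.7, P = (-57.52, -34.84). Then |TP| = |P − T| = 34.88.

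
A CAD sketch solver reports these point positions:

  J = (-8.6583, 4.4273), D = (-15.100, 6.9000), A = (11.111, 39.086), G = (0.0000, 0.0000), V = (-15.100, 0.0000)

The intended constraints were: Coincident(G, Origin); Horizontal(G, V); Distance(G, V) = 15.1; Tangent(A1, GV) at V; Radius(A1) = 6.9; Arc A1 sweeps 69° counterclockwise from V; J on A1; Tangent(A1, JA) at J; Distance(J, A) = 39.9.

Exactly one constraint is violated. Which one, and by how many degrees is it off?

Tangent(A1, JA) at J — off by 8.70°.

G = (0.00, 0.00) ✓; G.y = 0.00, V.y = 0.00 ✓; |GV| = 15.10 ✓; ∠(DV, VG) = 90.00° ✓; |DV| = 6.900 ✓; bearing(D→J) − bearing(D→V) = 69.00° ✓; |DJ| = 6.900 ✓; ∠(DJ, JA) = 98.70° ✗; |JA| = 39.90 ✓.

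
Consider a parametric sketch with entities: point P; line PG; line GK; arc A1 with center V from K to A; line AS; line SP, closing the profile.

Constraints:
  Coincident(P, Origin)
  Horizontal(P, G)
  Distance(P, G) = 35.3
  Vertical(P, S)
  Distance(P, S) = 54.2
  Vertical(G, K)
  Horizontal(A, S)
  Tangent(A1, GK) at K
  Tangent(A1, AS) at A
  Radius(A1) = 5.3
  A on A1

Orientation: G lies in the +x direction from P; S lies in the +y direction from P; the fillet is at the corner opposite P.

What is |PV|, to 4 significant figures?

57.37

P is at the origin; PG is horizontal with |PG| = 35.3 and G on the +x side, so G = (35.30, 0.000). PS is vertical with |PS| = 54.2 and S on the +y side, so S = (0.000, 54.20). The virtual corner opposite P is at (35.30, 54.20). A1 meets GK tangentially, so VK is at right angles to GK and since A1 is tangent to AS there, VA ⟂ AS, with radius 5.3, so the center V sits 5.3 in from both sides at V = (30.00, 48.90). Then |PV| = |V − P| = 57.37.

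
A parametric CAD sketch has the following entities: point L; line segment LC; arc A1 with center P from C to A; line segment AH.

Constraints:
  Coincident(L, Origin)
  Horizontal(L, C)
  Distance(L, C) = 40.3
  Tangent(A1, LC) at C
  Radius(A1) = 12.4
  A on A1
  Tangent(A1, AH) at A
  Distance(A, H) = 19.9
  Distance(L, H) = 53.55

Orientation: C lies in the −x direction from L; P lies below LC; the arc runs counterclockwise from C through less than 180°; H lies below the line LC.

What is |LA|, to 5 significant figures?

54.188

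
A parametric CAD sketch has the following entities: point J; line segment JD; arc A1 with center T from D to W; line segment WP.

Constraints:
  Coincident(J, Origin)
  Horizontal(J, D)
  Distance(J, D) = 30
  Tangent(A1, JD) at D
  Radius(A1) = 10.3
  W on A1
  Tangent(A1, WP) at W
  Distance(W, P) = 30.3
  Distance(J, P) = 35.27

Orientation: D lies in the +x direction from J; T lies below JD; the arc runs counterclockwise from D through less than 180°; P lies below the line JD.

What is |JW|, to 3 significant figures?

21.5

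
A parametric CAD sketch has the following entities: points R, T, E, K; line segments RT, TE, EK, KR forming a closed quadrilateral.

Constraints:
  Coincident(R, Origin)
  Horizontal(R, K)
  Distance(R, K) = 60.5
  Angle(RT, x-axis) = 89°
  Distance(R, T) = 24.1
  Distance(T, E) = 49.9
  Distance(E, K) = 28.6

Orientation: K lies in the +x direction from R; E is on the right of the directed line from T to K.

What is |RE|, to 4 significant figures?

36.73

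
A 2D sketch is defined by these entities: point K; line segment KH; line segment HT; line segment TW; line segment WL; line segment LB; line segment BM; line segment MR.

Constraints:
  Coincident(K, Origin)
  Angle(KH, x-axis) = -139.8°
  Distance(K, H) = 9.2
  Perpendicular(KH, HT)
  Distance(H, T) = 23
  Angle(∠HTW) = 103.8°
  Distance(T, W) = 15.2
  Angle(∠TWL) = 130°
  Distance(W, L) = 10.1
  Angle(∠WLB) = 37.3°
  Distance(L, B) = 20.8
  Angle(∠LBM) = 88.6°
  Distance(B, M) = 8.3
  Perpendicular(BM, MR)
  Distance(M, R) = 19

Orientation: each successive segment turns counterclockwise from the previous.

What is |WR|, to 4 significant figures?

6.656

∠LBM = 88.6° gives BM at -49.50° from the x-axis; with |BM| = 8.3, M = (13.06, -26.36). BM is perpendicular to MR, so MR runs at 40.50°; with |MR| = 19.0, R = (27.50, -14.02). Then |WR| = |R − W| = 6.656.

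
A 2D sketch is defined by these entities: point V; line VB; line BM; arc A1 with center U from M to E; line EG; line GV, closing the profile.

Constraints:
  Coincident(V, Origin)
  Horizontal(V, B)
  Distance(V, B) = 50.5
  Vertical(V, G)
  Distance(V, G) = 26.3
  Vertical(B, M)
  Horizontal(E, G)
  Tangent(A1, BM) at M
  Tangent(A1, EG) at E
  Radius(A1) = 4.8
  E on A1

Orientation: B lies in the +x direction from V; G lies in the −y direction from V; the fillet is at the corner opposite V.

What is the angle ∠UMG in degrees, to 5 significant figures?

5.4296°

V is at the origin; VB is horizontal with |VB| = 50.5 and B on the +x side, so B = (50.500, 0.0000). V and G share the same x with |VG| = 26.3 and G on the −y side, so G = (0.0000, -26.300). The virtual corner opposite V is at (50.500, -26.300). A1 meets BM tangentially, so UM is at right angles to BM and A1 meets EG tangentially, so UE is at right angles to EG, with radius 4.8, so the center U sits 4.8 in from both sides at U = (45.700, -21.500). That places the tangent points at M = (50.500, -21.500) on BM and E = (45.700, -26.300) on EG. Then cos ∠UMG = MU·MG / (|MU||MG|), giving 5.4296°.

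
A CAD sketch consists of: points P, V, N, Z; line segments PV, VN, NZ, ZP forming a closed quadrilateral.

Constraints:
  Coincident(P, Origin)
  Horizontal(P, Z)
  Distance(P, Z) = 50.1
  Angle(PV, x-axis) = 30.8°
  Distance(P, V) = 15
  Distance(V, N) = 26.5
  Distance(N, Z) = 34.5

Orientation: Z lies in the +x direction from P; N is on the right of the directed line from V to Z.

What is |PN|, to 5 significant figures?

27.079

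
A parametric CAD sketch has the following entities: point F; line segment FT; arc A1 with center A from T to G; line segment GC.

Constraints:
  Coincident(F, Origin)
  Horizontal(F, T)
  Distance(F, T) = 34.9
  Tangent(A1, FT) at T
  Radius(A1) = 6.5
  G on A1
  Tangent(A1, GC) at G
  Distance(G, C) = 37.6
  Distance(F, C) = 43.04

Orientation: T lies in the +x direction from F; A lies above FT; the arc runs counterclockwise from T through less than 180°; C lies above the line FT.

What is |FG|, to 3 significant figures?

41.3

Checks: F = (0.00, 0.00) ✓; |AG| = 6.500 ✓; ∠(AG, GC) = 90.00° ✓; |GC| = 37.60 ✓; |FC| = 43.04 ✓.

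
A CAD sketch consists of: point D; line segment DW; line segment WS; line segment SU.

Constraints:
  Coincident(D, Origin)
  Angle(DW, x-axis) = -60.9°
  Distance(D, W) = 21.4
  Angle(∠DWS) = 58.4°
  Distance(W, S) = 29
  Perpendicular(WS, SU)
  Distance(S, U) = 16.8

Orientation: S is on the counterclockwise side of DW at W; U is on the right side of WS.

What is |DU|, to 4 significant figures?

39.28

∠DWS = 58.4°, so WS runs at -60.9° + (180° − 58.4°) = 60.70° from the x-axis; with |WS| = 29.0, S = W + 29.0·(cos 60.70°, sin 60.70°) = (24.60, 6.591). WS ⟂ SU; with |SU| = 16.8 on the right of WS, U = S + 16.8·(0.8721, -0.4894) = (39.25, -1.630). Then |DU| = |U − D| = 39.28.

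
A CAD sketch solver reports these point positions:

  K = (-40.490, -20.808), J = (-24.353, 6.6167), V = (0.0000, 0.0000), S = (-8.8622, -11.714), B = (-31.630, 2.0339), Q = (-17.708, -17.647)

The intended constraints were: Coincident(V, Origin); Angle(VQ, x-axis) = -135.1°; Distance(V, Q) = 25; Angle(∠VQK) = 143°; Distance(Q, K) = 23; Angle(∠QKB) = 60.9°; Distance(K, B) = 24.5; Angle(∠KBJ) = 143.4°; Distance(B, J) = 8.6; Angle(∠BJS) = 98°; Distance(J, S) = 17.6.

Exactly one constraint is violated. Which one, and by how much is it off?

Distance(J, S) = 17.6 — off by 6.40.

V = (0.00, 0.00) ✓; VQ at -135.1° ✓; |VQ| = 25.00 ✓; ∠VQK = 143.0° ✓; |QK| = 23.00 ✓; ∠QKB = 60.90° ✓; |KB| = 24.50 ✓; ∠KBJ = 143.4° ✓; |BJ| = 8.600 ✓; ∠BJS = 98.00° ✓; |JS| = 24.00 ✗.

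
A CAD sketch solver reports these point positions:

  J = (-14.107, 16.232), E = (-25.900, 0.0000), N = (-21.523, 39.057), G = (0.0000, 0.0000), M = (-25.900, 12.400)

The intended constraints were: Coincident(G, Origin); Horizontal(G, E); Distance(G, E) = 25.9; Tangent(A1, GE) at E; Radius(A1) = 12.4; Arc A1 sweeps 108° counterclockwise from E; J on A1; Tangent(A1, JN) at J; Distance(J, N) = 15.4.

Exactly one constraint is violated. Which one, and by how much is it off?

Distance(J, N) = 15.4 — off by 8.60.

G = (0.00, 0.00) ✓; G.y = 0.00, E.y = 0.00 ✓; |GE| = 25.90 ✓; ∠(ME, EG) = 90.00° ✓; |ME| = 12.40 ✓; bearing(M→J) − bearing(M→E) = 108.0° ✓; |MJ| = 12.40 ✓; ∠(MJ, JN) = 90.00° ✓; |JN| = 24.00 ✗.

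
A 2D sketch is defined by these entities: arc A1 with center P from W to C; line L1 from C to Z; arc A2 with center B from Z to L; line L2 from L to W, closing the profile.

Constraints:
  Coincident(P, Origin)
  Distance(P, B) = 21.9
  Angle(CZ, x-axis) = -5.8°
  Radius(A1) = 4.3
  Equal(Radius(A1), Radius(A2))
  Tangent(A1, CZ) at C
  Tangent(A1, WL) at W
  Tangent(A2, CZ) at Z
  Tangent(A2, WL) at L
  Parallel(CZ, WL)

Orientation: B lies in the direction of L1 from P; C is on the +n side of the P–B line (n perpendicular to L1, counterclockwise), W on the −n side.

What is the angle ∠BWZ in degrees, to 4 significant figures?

10.33°

The slot axis is L1's direction at -5.8°, so u = (cos -5.8°, sin -5.8°) = (0.9949, -0.1011) and n = (−sin -5.8°, cos -5.8°) = (0.1011, 0.9949). P is at the origin and B lies 21.9 along u from P, so B = 21.9·u = (21.79, -2.213). Tangency of A1 to both parallel lines with radius 4.3 puts C and W at P ± 4.3·n: C = (0.4345, 4.278), W = (-0.4345, -4.278). Equal radii place Z and L the same way about B: Z = B + 4.3·n = (22.22, 2.065), L = B − 4.3·n = (21.35, -6.491). Then cos ∠BWZ = WB·WZ / (|WB||WZ|), giving 10.33°.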